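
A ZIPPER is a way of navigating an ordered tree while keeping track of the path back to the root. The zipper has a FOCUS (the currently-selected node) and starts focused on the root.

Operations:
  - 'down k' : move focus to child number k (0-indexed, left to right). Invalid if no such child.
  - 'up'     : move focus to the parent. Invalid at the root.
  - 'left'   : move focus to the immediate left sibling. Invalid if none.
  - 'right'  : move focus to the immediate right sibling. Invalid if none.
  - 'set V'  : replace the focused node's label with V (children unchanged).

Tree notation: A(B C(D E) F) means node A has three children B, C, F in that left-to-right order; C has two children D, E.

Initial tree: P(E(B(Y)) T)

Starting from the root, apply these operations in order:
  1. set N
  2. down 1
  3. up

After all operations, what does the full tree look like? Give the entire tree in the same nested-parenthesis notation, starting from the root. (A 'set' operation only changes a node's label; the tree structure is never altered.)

Step 1 (set N): focus=N path=root depth=0 children=['E', 'T'] (at root)
Step 2 (down 1): focus=T path=1 depth=1 children=[] left=['E'] right=[] parent=N
Step 3 (up): focus=N path=root depth=0 children=['E', 'T'] (at root)

Answer: N(E(B(Y)) T)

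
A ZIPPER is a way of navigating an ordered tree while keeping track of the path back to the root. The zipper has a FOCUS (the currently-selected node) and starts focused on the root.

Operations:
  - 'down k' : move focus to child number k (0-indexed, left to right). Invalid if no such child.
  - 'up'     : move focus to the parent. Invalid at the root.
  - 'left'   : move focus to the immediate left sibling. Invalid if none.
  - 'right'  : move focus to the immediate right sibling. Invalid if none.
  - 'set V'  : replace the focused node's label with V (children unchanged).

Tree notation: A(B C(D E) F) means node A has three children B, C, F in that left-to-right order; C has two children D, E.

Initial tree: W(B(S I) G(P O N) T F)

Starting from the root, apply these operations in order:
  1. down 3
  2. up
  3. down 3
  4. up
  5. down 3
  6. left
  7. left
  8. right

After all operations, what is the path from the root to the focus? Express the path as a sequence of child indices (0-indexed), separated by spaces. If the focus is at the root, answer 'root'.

Step 1 (down 3): focus=F path=3 depth=1 children=[] left=['B', 'G', 'T'] right=[] parent=W
Step 2 (up): focus=W path=root depth=0 children=['B', 'G', 'T', 'F'] (at root)
Step 3 (down 3): focus=F path=3 depth=1 children=[] left=['B', 'G', 'T'] right=[] parent=W
Step 4 (up): focus=W path=root depth=0 children=['B', 'G', 'T', 'F'] (at root)
Step 5 (down 3): focus=F path=3 depth=1 children=[] left=['B', 'G', 'T'] right=[] parent=W
Step 6 (left): focus=T path=2 depth=1 children=[] left=['B', 'G'] right=['F'] parent=W
Step 7 (left): focus=G path=1 depth=1 children=['P', 'O', 'N'] left=['B'] right=['T', 'F'] parent=W
Step 8 (right): focus=T path=2 depth=1 children=[] left=['B', 'G'] right=['F'] parent=W

Answer: 2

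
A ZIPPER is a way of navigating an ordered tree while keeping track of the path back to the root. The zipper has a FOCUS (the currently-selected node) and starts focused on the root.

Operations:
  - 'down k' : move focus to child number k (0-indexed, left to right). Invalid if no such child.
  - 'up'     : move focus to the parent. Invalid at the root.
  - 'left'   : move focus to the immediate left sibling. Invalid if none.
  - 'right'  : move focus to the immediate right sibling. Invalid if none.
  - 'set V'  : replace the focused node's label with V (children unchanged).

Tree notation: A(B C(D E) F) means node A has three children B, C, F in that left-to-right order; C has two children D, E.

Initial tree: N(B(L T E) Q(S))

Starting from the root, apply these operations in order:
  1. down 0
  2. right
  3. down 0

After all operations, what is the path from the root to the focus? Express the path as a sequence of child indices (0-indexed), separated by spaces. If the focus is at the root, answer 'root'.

Step 1 (down 0): focus=B path=0 depth=1 children=['L', 'T', 'E'] left=[] right=['Q'] parent=N
Step 2 (right): focus=Q path=1 depth=1 children=['S'] left=['B'] right=[] parent=N
Step 3 (down 0): focus=S path=1/0 depth=2 children=[] left=[] right=[] parent=Q

Answer: 1 0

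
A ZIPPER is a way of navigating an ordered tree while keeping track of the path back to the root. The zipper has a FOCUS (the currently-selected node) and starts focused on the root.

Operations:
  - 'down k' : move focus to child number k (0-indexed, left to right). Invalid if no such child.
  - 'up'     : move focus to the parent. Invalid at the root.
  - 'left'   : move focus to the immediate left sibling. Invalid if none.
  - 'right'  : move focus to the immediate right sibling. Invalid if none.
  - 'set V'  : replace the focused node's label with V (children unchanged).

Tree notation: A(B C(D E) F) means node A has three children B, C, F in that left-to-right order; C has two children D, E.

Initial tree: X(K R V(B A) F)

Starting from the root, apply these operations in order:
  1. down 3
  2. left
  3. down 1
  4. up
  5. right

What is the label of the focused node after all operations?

Step 1 (down 3): focus=F path=3 depth=1 children=[] left=['K', 'R', 'V'] right=[] parent=X
Step 2 (left): focus=V path=2 depth=1 children=['B', 'A'] left=['K', 'R'] right=['F'] parent=X
Step 3 (down 1): focus=A path=2/1 depth=2 children=[] left=['B'] right=[] parent=V
Step 4 (up): focus=V path=2 depth=1 children=['B', 'A'] left=['K', 'R'] right=['F'] parent=X
Step 5 (right): focus=F path=3 depth=1 children=[] left=['K', 'R', 'V'] right=[] parent=X

Answer: F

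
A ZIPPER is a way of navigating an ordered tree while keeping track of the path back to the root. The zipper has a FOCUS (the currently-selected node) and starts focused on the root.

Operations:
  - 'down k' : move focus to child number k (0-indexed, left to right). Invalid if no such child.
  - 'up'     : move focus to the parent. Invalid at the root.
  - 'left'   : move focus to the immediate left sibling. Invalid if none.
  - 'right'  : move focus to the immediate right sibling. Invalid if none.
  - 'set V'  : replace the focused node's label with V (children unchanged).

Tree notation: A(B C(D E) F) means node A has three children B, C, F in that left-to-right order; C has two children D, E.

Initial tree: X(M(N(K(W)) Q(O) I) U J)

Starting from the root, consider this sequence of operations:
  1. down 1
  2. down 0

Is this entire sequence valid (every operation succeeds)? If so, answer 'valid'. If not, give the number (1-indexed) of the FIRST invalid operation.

Step 1 (down 1): focus=U path=1 depth=1 children=[] left=['M'] right=['J'] parent=X
Step 2 (down 0): INVALID

Answer: 2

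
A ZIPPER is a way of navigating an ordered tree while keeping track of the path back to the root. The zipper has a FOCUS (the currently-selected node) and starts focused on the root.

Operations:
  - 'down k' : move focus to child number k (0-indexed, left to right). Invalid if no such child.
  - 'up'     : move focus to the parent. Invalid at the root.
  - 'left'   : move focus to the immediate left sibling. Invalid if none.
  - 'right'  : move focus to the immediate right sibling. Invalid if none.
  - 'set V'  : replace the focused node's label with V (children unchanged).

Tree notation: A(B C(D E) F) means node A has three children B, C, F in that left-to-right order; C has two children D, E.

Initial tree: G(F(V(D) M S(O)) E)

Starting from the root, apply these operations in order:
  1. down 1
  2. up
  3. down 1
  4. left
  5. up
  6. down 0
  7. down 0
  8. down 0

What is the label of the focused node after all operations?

Answer: D

Derivation:
Step 1 (down 1): focus=E path=1 depth=1 children=[] left=['F'] right=[] parent=G
Step 2 (up): focus=G path=root depth=0 children=['F', 'E'] (at root)
Step 3 (down 1): focus=E path=1 depth=1 children=[] left=['F'] right=[] parent=G
Step 4 (left): focus=F path=0 depth=1 children=['V', 'M', 'S'] left=[] right=['E'] parent=G
Step 5 (up): focus=G path=root depth=0 children=['F', 'E'] (at root)
Step 6 (down 0): focus=F path=0 depth=1 children=['V', 'M', 'S'] left=[] right=['E'] parent=G
Step 7 (down 0): focus=V path=0/0 depth=2 children=['D'] left=[] right=['M', 'S'] parent=F
Step 8 (down 0): focus=D path=0/0/0 depth=3 children=[] left=[] right=[] parent=V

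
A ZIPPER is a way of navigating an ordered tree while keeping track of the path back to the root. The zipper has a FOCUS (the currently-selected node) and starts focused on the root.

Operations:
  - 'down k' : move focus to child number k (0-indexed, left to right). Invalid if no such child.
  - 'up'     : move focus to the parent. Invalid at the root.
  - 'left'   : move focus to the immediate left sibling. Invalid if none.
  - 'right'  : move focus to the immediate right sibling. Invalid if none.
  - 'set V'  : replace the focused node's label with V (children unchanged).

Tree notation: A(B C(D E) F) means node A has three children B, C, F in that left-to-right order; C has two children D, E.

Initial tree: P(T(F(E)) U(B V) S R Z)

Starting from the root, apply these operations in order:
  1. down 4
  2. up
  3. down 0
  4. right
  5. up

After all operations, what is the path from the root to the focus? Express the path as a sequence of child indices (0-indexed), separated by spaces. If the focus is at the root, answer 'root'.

Step 1 (down 4): focus=Z path=4 depth=1 children=[] left=['T', 'U', 'S', 'R'] right=[] parent=P
Step 2 (up): focus=P path=root depth=0 children=['T', 'U', 'S', 'R', 'Z'] (at root)
Step 3 (down 0): focus=T path=0 depth=1 children=['F'] left=[] right=['U', 'S', 'R', 'Z'] parent=P
Step 4 (right): focus=U path=1 depth=1 children=['B', 'V'] left=['T'] right=['S', 'R', 'Z'] parent=P
Step 5 (up): focus=P path=root depth=0 children=['T', 'U', 'S', 'R', 'Z'] (at root)

Answer: root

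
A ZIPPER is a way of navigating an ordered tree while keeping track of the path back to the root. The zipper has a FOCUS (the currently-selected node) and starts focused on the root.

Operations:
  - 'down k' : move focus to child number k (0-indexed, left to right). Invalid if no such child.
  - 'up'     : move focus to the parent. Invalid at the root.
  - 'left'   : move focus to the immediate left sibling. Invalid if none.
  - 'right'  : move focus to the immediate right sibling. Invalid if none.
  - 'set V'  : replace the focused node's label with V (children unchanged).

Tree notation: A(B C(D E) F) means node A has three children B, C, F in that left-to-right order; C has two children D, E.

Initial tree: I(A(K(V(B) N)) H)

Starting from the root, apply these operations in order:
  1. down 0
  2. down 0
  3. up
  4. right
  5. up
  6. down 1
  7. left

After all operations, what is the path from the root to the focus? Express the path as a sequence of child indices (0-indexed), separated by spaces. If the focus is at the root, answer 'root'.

Answer: 0

Derivation:
Step 1 (down 0): focus=A path=0 depth=1 children=['K'] left=[] right=['H'] parent=I
Step 2 (down 0): focus=K path=0/0 depth=2 children=['V', 'N'] left=[] right=[] parent=A
Step 3 (up): focus=A path=0 depth=1 children=['K'] left=[] right=['H'] parent=I
Step 4 (right): focus=H path=1 depth=1 children=[] left=['A'] right=[] parent=I
Step 5 (up): focus=I path=root depth=0 children=['A', 'H'] (at root)
Step 6 (down 1): focus=H path=1 depth=1 children=[] left=['A'] right=[] parent=I
Step 7 (left): focus=A path=0 depth=1 children=['K'] left=[] right=['H'] parent=I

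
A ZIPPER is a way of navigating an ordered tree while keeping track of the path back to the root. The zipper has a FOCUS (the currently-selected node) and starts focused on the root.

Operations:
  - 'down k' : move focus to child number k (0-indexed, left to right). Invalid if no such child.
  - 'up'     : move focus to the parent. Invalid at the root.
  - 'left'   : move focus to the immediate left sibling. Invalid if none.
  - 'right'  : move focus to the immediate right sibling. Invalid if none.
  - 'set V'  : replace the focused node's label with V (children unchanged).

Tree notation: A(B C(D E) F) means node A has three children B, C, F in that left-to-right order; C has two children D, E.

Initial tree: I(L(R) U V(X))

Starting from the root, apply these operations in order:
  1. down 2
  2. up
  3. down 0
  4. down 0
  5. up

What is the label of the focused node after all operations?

Answer: L

Derivation:
Step 1 (down 2): focus=V path=2 depth=1 children=['X'] left=['L', 'U'] right=[] parent=I
Step 2 (up): focus=I path=root depth=0 children=['L', 'U', 'V'] (at root)
Step 3 (down 0): focus=L path=0 depth=1 children=['R'] left=[] right=['U', 'V'] parent=I
Step 4 (down 0): focus=R path=0/0 depth=2 children=[] left=[] right=[] parent=L
Step 5 (up): focus=L path=0 depth=1 children=['R'] left=[] right=['U', 'V'] parent=I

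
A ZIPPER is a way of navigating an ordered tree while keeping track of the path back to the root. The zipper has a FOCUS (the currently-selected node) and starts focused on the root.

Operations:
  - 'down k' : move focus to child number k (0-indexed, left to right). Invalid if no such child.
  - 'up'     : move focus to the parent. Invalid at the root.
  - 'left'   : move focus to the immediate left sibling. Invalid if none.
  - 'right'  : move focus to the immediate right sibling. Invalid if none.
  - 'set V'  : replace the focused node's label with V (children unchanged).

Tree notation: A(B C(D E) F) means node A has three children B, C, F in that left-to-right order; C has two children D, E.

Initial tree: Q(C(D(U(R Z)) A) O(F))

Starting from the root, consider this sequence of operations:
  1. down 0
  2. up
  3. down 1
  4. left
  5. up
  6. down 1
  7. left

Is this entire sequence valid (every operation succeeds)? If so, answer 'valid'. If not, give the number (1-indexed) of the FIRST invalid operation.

Step 1 (down 0): focus=C path=0 depth=1 children=['D', 'A'] left=[] right=['O'] parent=Q
Step 2 (up): focus=Q path=root depth=0 children=['C', 'O'] (at root)
Step 3 (down 1): focus=O path=1 depth=1 children=['F'] left=['C'] right=[] parent=Q
Step 4 (left): focus=C path=0 depth=1 children=['D', 'A'] left=[] right=['O'] parent=Q
Step 5 (up): focus=Q path=root depth=0 children=['C', 'O'] (at root)
Step 6 (down 1): focus=O path=1 depth=1 children=['F'] left=['C'] right=[] parent=Q
Step 7 (left): focus=C path=0 depth=1 children=['D', 'A'] left=[] right=['O'] parent=Q

Answer: valid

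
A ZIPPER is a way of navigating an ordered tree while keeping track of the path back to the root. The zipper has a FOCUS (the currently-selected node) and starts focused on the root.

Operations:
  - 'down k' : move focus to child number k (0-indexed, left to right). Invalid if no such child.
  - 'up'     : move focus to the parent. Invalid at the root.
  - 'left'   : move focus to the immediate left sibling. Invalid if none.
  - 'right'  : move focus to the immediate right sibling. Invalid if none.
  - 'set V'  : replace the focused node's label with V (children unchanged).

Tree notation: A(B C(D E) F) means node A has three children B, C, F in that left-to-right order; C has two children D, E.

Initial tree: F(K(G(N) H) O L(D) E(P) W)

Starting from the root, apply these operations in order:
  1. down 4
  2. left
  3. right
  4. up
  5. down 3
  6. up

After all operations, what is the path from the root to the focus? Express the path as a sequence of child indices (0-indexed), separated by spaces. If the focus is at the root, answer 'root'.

Answer: root

Derivation:
Step 1 (down 4): focus=W path=4 depth=1 children=[] left=['K', 'O', 'L', 'E'] right=[] parent=F
Step 2 (left): focus=E path=3 depth=1 children=['P'] left=['K', 'O', 'L'] right=['W'] parent=F
Step 3 (right): focus=W path=4 depth=1 children=[] left=['K', 'O', 'L', 'E'] right=[] parent=F
Step 4 (up): focus=F path=root depth=0 children=['K', 'O', 'L', 'E', 'W'] (at root)
Step 5 (down 3): focus=E path=3 depth=1 children=['P'] left=['K', 'O', 'L'] right=['W'] parent=F
Step 6 (up): focus=F path=root depth=0 children=['K', 'O', 'L', 'E', 'W'] (at root)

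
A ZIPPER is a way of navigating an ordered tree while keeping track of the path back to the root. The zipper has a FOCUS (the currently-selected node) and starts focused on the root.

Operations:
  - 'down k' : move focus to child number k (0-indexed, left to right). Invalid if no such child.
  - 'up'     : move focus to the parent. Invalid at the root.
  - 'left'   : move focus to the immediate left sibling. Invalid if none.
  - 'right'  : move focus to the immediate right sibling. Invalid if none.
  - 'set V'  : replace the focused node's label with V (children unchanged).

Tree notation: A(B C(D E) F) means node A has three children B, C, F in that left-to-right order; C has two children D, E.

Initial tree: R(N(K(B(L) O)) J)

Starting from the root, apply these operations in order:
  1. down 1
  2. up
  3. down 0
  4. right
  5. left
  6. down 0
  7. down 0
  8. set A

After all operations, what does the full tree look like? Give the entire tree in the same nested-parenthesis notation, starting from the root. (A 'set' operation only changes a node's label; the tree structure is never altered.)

Step 1 (down 1): focus=J path=1 depth=1 children=[] left=['N'] right=[] parent=R
Step 2 (up): focus=R path=root depth=0 children=['N', 'J'] (at root)
Step 3 (down 0): focus=N path=0 depth=1 children=['K'] left=[] right=['J'] parent=R
Step 4 (right): focus=J path=1 depth=1 children=[] left=['N'] right=[] parent=R
Step 5 (left): focus=N path=0 depth=1 children=['K'] left=[] right=['J'] parent=R
Step 6 (down 0): focus=K path=0/0 depth=2 children=['B', 'O'] left=[] right=[] parent=N
Step 7 (down 0): focus=B path=0/0/0 depth=3 children=['L'] left=[] right=['O'] parent=K
Step 8 (set A): focus=A path=0/0/0 depth=3 children=['L'] left=[] right=['O'] parent=K

Answer: R(N(K(A(L) O)) J)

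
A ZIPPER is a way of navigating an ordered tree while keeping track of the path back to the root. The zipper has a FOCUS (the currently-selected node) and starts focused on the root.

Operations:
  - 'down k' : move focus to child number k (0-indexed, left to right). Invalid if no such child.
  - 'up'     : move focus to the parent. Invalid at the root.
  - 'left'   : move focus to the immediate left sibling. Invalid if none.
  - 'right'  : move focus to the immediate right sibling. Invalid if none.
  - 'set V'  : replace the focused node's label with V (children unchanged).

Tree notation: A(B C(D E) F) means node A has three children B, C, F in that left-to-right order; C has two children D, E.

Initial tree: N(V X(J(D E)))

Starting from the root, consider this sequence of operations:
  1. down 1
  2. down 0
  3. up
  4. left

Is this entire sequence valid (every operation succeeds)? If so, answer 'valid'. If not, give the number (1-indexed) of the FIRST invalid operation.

Answer: valid

Derivation:
Step 1 (down 1): focus=X path=1 depth=1 children=['J'] left=['V'] right=[] parent=N
Step 2 (down 0): focus=J path=1/0 depth=2 children=['D', 'E'] left=[] right=[] parent=X
Step 3 (up): focus=X path=1 depth=1 children=['J'] left=['V'] right=[] parent=N
Step 4 (left): focus=V path=0 depth=1 children=[] left=[] right=['X'] parent=N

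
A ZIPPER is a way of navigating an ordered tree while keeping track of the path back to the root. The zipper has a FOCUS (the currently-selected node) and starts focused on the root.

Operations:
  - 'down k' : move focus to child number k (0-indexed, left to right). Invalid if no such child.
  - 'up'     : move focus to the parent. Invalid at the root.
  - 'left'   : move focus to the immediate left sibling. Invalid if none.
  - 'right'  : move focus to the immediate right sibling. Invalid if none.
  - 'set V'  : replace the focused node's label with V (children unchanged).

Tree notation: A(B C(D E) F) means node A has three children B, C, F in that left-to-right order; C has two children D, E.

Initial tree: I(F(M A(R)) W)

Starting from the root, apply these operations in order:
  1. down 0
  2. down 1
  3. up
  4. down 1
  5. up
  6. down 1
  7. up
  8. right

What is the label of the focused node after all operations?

Answer: W

Derivation:
Step 1 (down 0): focus=F path=0 depth=1 children=['M', 'A'] left=[] right=['W'] parent=I
Step 2 (down 1): focus=A path=0/1 depth=2 children=['R'] left=['M'] right=[] parent=F
Step 3 (up): focus=F path=0 depth=1 children=['M', 'A'] left=[] right=['W'] parent=I
Step 4 (down 1): focus=A path=0/1 depth=2 children=['R'] left=['M'] right=[] parent=F
Step 5 (up): focus=F path=0 depth=1 children=['M', 'A'] left=[] right=['W'] parent=I
Step 6 (down 1): focus=A path=0/1 depth=2 children=['R'] left=['M'] right=[] parent=F
Step 7 (up): focus=F path=0 depth=1 children=['M', 'A'] left=[] right=['W'] parent=I
Step 8 (right): focus=W path=1 depth=1 children=[] left=['F'] right=[] parent=I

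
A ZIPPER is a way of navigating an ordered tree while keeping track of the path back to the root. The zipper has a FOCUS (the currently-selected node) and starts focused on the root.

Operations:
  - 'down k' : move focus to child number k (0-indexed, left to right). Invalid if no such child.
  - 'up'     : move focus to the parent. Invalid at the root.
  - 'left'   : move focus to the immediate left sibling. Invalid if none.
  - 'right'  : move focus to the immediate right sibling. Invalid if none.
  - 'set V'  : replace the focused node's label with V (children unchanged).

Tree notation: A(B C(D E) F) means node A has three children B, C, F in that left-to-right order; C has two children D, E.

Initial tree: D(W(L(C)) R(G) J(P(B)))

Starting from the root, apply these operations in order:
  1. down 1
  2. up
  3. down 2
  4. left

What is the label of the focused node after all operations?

Answer: R

Derivation:
Step 1 (down 1): focus=R path=1 depth=1 children=['G'] left=['W'] right=['J'] parent=D
Step 2 (up): focus=D path=root depth=0 children=['W', 'R', 'J'] (at root)
Step 3 (down 2): focus=J path=2 depth=1 children=['P'] left=['W', 'R'] right=[] parent=D
Step 4 (left): focus=R path=1 depth=1 children=['G'] left=['W'] right=['J'] parent=D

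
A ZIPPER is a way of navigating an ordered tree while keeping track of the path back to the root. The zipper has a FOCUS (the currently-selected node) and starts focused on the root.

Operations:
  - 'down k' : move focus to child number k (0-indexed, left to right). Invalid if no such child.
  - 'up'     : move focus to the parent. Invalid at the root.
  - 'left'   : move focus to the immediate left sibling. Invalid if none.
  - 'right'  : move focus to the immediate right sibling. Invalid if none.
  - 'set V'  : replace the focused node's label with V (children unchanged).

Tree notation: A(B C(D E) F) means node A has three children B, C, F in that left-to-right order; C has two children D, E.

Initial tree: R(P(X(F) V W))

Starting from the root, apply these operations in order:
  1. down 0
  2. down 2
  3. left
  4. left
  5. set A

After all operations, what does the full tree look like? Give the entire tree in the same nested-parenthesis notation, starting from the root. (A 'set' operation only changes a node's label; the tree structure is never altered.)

Answer: R(P(A(F) V W))

Derivation:
Step 1 (down 0): focus=P path=0 depth=1 children=['X', 'V', 'W'] left=[] right=[] parent=R
Step 2 (down 2): focus=W path=0/2 depth=2 children=[] left=['X', 'V'] right=[] parent=P
Step 3 (left): focus=V path=0/1 depth=2 children=[] left=['X'] right=['W'] parent=P
Step 4 (left): focus=X path=0/0 depth=2 children=['F'] left=[] right=['V', 'W'] parent=P
Step 5 (set A): focus=A path=0/0 depth=2 children=['F'] left=[] right=['V', 'W'] parent=P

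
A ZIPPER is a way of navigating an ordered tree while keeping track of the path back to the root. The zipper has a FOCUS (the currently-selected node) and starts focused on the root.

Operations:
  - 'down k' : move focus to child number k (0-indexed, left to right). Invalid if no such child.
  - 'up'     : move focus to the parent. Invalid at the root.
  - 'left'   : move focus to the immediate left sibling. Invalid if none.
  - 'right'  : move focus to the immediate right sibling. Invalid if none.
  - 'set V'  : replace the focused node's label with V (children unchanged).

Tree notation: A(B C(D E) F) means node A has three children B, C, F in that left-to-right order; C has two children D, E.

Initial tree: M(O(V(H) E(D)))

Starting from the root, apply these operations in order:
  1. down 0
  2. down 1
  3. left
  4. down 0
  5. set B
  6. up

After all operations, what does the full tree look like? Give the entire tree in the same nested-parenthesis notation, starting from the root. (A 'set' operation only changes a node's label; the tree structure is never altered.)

Step 1 (down 0): focus=O path=0 depth=1 children=['V', 'E'] left=[] right=[] parent=M
Step 2 (down 1): focus=E path=0/1 depth=2 children=['D'] left=['V'] right=[] parent=O
Step 3 (left): focus=V path=0/0 depth=2 children=['H'] left=[] right=['E'] parent=O
Step 4 (down 0): focus=H path=0/0/0 depth=3 children=[] left=[] right=[] parent=V
Step 5 (set B): focus=B path=0/0/0 depth=3 children=[] left=[] right=[] parent=V
Step 6 (up): focus=V path=0/0 depth=2 children=['B'] left=[] right=['E'] parent=O

Answer: M(O(V(B) E(D)))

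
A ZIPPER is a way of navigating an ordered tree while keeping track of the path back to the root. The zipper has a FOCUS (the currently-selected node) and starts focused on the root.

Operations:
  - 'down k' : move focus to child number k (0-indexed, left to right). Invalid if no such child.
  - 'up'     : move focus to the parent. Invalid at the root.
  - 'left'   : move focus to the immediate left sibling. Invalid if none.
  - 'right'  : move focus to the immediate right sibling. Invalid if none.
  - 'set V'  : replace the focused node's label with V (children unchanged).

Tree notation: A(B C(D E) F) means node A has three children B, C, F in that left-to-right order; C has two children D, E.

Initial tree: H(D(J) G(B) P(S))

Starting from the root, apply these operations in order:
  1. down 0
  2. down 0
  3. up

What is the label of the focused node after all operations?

Step 1 (down 0): focus=D path=0 depth=1 children=['J'] left=[] right=['G', 'P'] parent=H
Step 2 (down 0): focus=J path=0/0 depth=2 children=[] left=[] right=[] parent=D
Step 3 (up): focus=D path=0 depth=1 children=['J'] left=[] right=['G', 'P'] parent=H

Answer: D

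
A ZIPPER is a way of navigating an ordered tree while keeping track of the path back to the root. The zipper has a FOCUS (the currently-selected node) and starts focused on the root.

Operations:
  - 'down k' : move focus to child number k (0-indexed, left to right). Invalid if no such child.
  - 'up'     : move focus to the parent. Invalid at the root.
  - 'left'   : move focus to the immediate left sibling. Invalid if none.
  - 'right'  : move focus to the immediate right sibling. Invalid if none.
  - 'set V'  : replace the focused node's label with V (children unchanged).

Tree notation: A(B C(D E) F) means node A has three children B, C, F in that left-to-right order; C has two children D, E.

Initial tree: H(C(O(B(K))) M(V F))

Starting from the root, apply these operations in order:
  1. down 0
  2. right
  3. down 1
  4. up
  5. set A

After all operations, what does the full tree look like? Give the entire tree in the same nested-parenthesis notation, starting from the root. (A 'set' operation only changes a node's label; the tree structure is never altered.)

Answer: H(C(O(B(K))) A(V F))

Derivation:
Step 1 (down 0): focus=C path=0 depth=1 children=['O'] left=[] right=['M'] parent=H
Step 2 (right): focus=M path=1 depth=1 children=['V', 'F'] left=['C'] right=[] parent=H
Step 3 (down 1): focus=F path=1/1 depth=2 children=[] left=['V'] right=[] parent=M
Step 4 (up): focus=M path=1 depth=1 children=['V', 'F'] left=['C'] right=[] parent=H
Step 5 (set A): focus=A path=1 depth=1 children=['V', 'F'] left=['C'] right=[] parent=H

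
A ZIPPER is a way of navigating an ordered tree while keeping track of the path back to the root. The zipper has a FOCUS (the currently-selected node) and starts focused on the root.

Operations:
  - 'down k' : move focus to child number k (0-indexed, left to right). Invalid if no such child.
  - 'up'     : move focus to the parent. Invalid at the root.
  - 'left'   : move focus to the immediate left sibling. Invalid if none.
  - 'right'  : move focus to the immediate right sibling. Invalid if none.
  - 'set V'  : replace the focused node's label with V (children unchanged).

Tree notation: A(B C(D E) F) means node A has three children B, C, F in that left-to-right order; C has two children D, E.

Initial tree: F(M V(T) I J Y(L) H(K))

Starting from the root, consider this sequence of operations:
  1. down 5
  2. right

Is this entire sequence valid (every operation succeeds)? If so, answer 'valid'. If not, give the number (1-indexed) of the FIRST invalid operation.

Step 1 (down 5): focus=H path=5 depth=1 children=['K'] left=['M', 'V', 'I', 'J', 'Y'] right=[] parent=F
Step 2 (right): INVALID

Answer: 2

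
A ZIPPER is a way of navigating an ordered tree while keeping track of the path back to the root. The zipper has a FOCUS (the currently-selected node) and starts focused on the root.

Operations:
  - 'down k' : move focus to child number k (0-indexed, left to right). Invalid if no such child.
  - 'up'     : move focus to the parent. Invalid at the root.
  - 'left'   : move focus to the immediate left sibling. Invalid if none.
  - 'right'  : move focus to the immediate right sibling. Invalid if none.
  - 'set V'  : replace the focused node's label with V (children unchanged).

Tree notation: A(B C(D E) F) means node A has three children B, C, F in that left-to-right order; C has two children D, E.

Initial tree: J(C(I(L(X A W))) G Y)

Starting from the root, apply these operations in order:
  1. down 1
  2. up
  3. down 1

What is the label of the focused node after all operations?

Step 1 (down 1): focus=G path=1 depth=1 children=[] left=['C'] right=['Y'] parent=J
Step 2 (up): focus=J path=root depth=0 children=['C', 'G', 'Y'] (at root)
Step 3 (down 1): focus=G path=1 depth=1 children=[] left=['C'] right=['Y'] parent=J

Answer: G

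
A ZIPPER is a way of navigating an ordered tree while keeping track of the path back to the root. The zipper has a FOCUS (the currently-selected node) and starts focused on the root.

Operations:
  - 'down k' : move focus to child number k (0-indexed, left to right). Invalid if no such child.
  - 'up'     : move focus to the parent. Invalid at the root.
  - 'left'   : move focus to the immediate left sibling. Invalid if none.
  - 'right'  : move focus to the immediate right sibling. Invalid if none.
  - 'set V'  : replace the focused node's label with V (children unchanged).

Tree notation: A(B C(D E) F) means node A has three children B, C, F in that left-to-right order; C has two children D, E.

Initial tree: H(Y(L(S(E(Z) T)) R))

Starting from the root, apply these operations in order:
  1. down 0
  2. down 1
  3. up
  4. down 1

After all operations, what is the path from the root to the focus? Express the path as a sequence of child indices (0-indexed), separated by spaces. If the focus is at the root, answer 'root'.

Answer: 0 1

Derivation:
Step 1 (down 0): focus=Y path=0 depth=1 children=['L', 'R'] left=[] right=[] parent=H
Step 2 (down 1): focus=R path=0/1 depth=2 children=[] left=['L'] right=[] parent=Y
Step 3 (up): focus=Y path=0 depth=1 children=['L', 'R'] left=[] right=[] parent=H
Step 4 (down 1): focus=R path=0/1 depth=2 children=[] left=['L'] right=[] parent=Y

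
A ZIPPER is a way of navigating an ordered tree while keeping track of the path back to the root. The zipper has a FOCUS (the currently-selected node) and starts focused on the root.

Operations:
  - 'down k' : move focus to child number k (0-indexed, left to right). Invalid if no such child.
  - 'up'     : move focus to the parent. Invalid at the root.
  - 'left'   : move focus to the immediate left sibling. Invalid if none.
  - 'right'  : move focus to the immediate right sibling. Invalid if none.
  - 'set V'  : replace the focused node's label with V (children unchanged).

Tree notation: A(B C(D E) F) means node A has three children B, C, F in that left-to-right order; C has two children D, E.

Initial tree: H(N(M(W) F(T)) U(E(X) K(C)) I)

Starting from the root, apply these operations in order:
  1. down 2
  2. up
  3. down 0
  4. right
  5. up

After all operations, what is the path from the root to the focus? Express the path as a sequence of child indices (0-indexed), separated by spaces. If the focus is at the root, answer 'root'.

Answer: root

Derivation:
Step 1 (down 2): focus=I path=2 depth=1 children=[] left=['N', 'U'] right=[] parent=H
Step 2 (up): focus=H path=root depth=0 children=['N', 'U', 'I'] (at root)
Step 3 (down 0): focus=N path=0 depth=1 children=['M', 'F'] left=[] right=['U', 'I'] parent=H
Step 4 (right): focus=U path=1 depth=1 children=['E', 'K'] left=['N'] right=['I'] parent=H
Step 5 (up): focus=H path=root depth=0 children=['N', 'U', 'I'] (at root)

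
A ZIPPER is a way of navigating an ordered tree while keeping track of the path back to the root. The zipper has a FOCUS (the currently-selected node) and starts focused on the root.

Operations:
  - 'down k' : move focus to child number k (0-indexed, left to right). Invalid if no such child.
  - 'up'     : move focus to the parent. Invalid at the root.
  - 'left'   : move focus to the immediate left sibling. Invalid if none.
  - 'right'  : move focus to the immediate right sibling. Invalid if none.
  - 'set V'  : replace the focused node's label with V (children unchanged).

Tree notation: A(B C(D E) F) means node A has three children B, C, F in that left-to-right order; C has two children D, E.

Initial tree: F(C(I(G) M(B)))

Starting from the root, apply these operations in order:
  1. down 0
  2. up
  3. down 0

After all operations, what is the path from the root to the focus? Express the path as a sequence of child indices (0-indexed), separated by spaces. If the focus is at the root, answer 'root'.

Answer: 0

Derivation:
Step 1 (down 0): focus=C path=0 depth=1 children=['I', 'M'] left=[] right=[] parent=F
Step 2 (up): focus=F path=root depth=0 children=['C'] (at root)
Step 3 (down 0): focus=C path=0 depth=1 children=['I', 'M'] left=[] right=[] parent=F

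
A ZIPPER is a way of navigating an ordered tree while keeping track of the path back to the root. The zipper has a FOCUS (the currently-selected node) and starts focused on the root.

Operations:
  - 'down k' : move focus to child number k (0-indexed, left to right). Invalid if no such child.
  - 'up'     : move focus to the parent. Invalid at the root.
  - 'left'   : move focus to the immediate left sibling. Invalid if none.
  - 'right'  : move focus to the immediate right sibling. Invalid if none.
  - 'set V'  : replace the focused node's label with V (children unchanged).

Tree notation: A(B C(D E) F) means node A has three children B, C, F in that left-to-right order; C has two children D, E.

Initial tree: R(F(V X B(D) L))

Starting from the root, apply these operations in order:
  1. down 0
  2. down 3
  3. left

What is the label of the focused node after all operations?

Step 1 (down 0): focus=F path=0 depth=1 children=['V', 'X', 'B', 'L'] left=[] right=[] parent=R
Step 2 (down 3): focus=L path=0/3 depth=2 children=[] left=['V', 'X', 'B'] right=[] parent=F
Step 3 (left): focus=B path=0/2 depth=2 children=['D'] left=['V', 'X'] right=['L'] parent=F

Answer: B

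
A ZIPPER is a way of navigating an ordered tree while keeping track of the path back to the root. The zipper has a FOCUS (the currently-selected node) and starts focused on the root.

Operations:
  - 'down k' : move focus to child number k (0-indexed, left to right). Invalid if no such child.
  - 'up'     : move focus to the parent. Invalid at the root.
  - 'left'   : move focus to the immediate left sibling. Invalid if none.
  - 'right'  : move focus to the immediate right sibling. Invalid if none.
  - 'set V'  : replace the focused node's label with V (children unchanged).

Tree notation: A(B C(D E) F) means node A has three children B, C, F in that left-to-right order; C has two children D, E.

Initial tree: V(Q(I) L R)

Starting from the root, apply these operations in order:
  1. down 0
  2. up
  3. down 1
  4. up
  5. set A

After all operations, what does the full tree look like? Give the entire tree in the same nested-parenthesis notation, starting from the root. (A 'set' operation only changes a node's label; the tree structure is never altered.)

Answer: A(Q(I) L R)

Derivation:
Step 1 (down 0): focus=Q path=0 depth=1 children=['I'] left=[] right=['L', 'R'] parent=V
Step 2 (up): focus=V path=root depth=0 children=['Q', 'L', 'R'] (at root)
Step 3 (down 1): focus=L path=1 depth=1 children=[] left=['Q'] right=['R'] parent=V
Step 4 (up): focus=V path=root depth=0 children=['Q', 'L', 'R'] (at root)
Step 5 (set A): focus=A path=root depth=0 children=['Q', 'L', 'R'] (at root)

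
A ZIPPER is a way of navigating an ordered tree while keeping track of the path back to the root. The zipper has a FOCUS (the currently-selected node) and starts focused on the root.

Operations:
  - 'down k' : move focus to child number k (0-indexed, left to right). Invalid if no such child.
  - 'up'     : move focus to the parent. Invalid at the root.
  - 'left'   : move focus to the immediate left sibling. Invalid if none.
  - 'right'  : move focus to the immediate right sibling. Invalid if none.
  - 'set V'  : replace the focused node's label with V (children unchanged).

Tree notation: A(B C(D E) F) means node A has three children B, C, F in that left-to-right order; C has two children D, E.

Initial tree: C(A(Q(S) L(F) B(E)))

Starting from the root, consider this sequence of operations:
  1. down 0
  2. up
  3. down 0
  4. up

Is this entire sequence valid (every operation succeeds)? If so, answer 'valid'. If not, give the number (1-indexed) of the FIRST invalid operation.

Answer: valid

Derivation:
Step 1 (down 0): focus=A path=0 depth=1 children=['Q', 'L', 'B'] left=[] right=[] parent=C
Step 2 (up): focus=C path=root depth=0 children=['A'] (at root)
Step 3 (down 0): focus=A path=0 depth=1 children=['Q', 'L', 'B'] left=[] right=[] parent=C
Step 4 (up): focus=C path=root depth=0 children=['A'] (at root)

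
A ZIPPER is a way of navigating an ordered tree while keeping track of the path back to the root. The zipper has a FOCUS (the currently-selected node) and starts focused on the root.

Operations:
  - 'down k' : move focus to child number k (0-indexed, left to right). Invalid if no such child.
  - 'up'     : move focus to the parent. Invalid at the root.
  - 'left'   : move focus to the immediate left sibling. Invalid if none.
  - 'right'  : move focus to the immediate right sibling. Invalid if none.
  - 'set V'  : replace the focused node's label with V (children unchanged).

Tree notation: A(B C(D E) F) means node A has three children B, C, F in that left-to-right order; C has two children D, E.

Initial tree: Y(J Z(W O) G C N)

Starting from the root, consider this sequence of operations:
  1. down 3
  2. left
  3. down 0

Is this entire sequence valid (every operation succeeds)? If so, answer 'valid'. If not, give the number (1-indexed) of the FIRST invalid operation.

Step 1 (down 3): focus=C path=3 depth=1 children=[] left=['J', 'Z', 'G'] right=['N'] parent=Y
Step 2 (left): focus=G path=2 depth=1 children=[] left=['J', 'Z'] right=['C', 'N'] parent=Y
Step 3 (down 0): INVALID

Answer: 3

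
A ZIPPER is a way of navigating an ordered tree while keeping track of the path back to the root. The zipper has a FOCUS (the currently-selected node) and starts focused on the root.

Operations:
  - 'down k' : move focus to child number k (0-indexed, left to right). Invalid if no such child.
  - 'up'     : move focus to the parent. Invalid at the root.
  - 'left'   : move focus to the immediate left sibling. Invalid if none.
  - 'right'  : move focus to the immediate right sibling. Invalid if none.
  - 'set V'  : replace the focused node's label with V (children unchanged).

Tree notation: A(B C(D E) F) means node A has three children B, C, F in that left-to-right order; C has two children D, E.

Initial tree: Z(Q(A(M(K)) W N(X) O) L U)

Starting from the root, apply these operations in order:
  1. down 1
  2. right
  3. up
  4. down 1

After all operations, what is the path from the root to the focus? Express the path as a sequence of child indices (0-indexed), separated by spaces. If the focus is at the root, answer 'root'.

Answer: 1

Derivation:
Step 1 (down 1): focus=L path=1 depth=1 children=[] left=['Q'] right=['U'] parent=Z
Step 2 (right): focus=U path=2 depth=1 children=[] left=['Q', 'L'] right=[] parent=Z
Step 3 (up): focus=Z path=root depth=0 children=['Q', 'L', 'U'] (at root)
Step 4 (down 1): focus=L path=1 depth=1 children=[] left=['Q'] right=['U'] parent=Z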